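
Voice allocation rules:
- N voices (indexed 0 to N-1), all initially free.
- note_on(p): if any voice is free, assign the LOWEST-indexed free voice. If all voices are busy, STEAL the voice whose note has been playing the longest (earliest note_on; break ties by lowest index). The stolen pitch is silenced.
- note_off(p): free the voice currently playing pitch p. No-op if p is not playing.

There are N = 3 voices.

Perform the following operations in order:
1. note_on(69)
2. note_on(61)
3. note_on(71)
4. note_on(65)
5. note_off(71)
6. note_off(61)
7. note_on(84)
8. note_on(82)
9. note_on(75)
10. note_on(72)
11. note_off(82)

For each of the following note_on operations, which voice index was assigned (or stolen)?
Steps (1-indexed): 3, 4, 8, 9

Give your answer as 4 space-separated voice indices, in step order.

Answer: 2 0 2 0

Derivation:
Op 1: note_on(69): voice 0 is free -> assigned | voices=[69 - -]
Op 2: note_on(61): voice 1 is free -> assigned | voices=[69 61 -]
Op 3: note_on(71): voice 2 is free -> assigned | voices=[69 61 71]
Op 4: note_on(65): all voices busy, STEAL voice 0 (pitch 69, oldest) -> assign | voices=[65 61 71]
Op 5: note_off(71): free voice 2 | voices=[65 61 -]
Op 6: note_off(61): free voice 1 | voices=[65 - -]
Op 7: note_on(84): voice 1 is free -> assigned | voices=[65 84 -]
Op 8: note_on(82): voice 2 is free -> assigned | voices=[65 84 82]
Op 9: note_on(75): all voices busy, STEAL voice 0 (pitch 65, oldest) -> assign | voices=[75 84 82]
Op 10: note_on(72): all voices busy, STEAL voice 1 (pitch 84, oldest) -> assign | voices=[75 72 82]
Op 11: note_off(82): free voice 2 | voices=[75 72 -]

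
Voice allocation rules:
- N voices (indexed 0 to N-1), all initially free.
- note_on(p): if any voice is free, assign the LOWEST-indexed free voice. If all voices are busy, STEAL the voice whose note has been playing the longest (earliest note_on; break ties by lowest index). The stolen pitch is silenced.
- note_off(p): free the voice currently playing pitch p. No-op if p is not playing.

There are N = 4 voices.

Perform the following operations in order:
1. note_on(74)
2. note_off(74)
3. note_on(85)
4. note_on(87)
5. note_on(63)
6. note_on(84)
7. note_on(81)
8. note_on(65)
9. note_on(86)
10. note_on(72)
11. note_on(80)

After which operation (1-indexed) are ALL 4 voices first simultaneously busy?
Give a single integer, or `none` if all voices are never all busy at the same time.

Answer: 6

Derivation:
Op 1: note_on(74): voice 0 is free -> assigned | voices=[74 - - -]
Op 2: note_off(74): free voice 0 | voices=[- - - -]
Op 3: note_on(85): voice 0 is free -> assigned | voices=[85 - - -]
Op 4: note_on(87): voice 1 is free -> assigned | voices=[85 87 - -]
Op 5: note_on(63): voice 2 is free -> assigned | voices=[85 87 63 -]
Op 6: note_on(84): voice 3 is free -> assigned | voices=[85 87 63 84]
Op 7: note_on(81): all voices busy, STEAL voice 0 (pitch 85, oldest) -> assign | voices=[81 87 63 84]
Op 8: note_on(65): all voices busy, STEAL voice 1 (pitch 87, oldest) -> assign | voices=[81 65 63 84]
Op 9: note_on(86): all voices busy, STEAL voice 2 (pitch 63, oldest) -> assign | voices=[81 65 86 84]
Op 10: note_on(72): all voices busy, STEAL voice 3 (pitch 84, oldest) -> assign | voices=[81 65 86 72]
Op 11: note_on(80): all voices busy, STEAL voice 0 (pitch 81, oldest) -> assign | voices=[80 65 86 72]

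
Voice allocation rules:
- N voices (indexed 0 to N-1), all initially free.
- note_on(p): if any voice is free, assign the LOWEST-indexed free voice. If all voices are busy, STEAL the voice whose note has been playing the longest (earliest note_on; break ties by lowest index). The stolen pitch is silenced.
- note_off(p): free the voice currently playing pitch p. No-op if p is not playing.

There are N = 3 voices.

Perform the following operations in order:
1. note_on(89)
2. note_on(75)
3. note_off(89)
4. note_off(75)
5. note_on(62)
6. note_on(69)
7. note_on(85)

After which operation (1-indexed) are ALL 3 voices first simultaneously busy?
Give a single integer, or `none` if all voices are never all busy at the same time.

Op 1: note_on(89): voice 0 is free -> assigned | voices=[89 - -]
Op 2: note_on(75): voice 1 is free -> assigned | voices=[89 75 -]
Op 3: note_off(89): free voice 0 | voices=[- 75 -]
Op 4: note_off(75): free voice 1 | voices=[- - -]
Op 5: note_on(62): voice 0 is free -> assigned | voices=[62 - -]
Op 6: note_on(69): voice 1 is free -> assigned | voices=[62 69 -]
Op 7: note_on(85): voice 2 is free -> assigned | voices=[62 69 85]

Answer: 7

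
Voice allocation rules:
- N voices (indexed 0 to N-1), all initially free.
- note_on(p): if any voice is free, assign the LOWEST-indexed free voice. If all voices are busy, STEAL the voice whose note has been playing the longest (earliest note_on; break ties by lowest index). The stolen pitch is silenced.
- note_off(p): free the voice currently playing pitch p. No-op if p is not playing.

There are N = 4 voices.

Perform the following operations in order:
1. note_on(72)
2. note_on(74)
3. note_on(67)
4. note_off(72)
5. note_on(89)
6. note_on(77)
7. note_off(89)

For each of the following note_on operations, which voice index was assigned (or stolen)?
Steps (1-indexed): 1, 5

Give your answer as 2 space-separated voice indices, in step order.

Op 1: note_on(72): voice 0 is free -> assigned | voices=[72 - - -]
Op 2: note_on(74): voice 1 is free -> assigned | voices=[72 74 - -]
Op 3: note_on(67): voice 2 is free -> assigned | voices=[72 74 67 -]
Op 4: note_off(72): free voice 0 | voices=[- 74 67 -]
Op 5: note_on(89): voice 0 is free -> assigned | voices=[89 74 67 -]
Op 6: note_on(77): voice 3 is free -> assigned | voices=[89 74 67 77]
Op 7: note_off(89): free voice 0 | voices=[- 74 67 77]

Answer: 0 0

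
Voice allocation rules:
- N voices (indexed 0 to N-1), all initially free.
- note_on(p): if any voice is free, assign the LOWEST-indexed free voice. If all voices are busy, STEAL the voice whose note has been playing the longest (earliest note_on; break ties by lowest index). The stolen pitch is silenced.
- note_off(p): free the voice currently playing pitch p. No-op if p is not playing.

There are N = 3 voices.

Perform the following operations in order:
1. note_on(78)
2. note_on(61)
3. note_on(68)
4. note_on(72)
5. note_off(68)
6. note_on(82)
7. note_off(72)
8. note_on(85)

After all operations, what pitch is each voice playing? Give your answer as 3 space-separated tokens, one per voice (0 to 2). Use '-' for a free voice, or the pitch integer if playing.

Op 1: note_on(78): voice 0 is free -> assigned | voices=[78 - -]
Op 2: note_on(61): voice 1 is free -> assigned | voices=[78 61 -]
Op 3: note_on(68): voice 2 is free -> assigned | voices=[78 61 68]
Op 4: note_on(72): all voices busy, STEAL voice 0 (pitch 78, oldest) -> assign | voices=[72 61 68]
Op 5: note_off(68): free voice 2 | voices=[72 61 -]
Op 6: note_on(82): voice 2 is free -> assigned | voices=[72 61 82]
Op 7: note_off(72): free voice 0 | voices=[- 61 82]
Op 8: note_on(85): voice 0 is free -> assigned | voices=[85 61 82]

Answer: 85 61 82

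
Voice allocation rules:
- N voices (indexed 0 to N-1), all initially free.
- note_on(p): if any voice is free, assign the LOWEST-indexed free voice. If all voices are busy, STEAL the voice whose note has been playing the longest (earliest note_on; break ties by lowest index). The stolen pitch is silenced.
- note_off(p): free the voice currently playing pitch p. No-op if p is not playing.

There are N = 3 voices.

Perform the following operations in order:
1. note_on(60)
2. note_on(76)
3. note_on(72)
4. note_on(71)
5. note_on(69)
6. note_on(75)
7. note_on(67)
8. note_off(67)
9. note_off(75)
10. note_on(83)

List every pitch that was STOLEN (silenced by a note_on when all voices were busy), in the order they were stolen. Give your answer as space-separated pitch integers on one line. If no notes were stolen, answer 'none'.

Answer: 60 76 72 71

Derivation:
Op 1: note_on(60): voice 0 is free -> assigned | voices=[60 - -]
Op 2: note_on(76): voice 1 is free -> assigned | voices=[60 76 -]
Op 3: note_on(72): voice 2 is free -> assigned | voices=[60 76 72]
Op 4: note_on(71): all voices busy, STEAL voice 0 (pitch 60, oldest) -> assign | voices=[71 76 72]
Op 5: note_on(69): all voices busy, STEAL voice 1 (pitch 76, oldest) -> assign | voices=[71 69 72]
Op 6: note_on(75): all voices busy, STEAL voice 2 (pitch 72, oldest) -> assign | voices=[71 69 75]
Op 7: note_on(67): all voices busy, STEAL voice 0 (pitch 71, oldest) -> assign | voices=[67 69 75]
Op 8: note_off(67): free voice 0 | voices=[- 69 75]
Op 9: note_off(75): free voice 2 | voices=[- 69 -]
Op 10: note_on(83): voice 0 is free -> assigned | voices=[83 69 -]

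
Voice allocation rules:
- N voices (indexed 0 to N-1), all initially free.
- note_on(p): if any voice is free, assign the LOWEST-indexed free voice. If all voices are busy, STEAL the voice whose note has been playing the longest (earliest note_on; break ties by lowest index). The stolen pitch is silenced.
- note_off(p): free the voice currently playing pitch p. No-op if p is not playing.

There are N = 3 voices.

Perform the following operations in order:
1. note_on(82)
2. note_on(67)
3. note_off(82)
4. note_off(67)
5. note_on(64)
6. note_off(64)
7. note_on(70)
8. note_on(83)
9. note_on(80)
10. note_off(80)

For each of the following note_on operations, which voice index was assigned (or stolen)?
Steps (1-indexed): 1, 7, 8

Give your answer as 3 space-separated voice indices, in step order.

Answer: 0 0 1

Derivation:
Op 1: note_on(82): voice 0 is free -> assigned | voices=[82 - -]
Op 2: note_on(67): voice 1 is free -> assigned | voices=[82 67 -]
Op 3: note_off(82): free voice 0 | voices=[- 67 -]
Op 4: note_off(67): free voice 1 | voices=[- - -]
Op 5: note_on(64): voice 0 is free -> assigned | voices=[64 - -]
Op 6: note_off(64): free voice 0 | voices=[- - -]
Op 7: note_on(70): voice 0 is free -> assigned | voices=[70 - -]
Op 8: note_on(83): voice 1 is free -> assigned | voices=[70 83 -]
Op 9: note_on(80): voice 2 is free -> assigned | voices=[70 83 80]
Op 10: note_off(80): free voice 2 | voices=[70 83 -]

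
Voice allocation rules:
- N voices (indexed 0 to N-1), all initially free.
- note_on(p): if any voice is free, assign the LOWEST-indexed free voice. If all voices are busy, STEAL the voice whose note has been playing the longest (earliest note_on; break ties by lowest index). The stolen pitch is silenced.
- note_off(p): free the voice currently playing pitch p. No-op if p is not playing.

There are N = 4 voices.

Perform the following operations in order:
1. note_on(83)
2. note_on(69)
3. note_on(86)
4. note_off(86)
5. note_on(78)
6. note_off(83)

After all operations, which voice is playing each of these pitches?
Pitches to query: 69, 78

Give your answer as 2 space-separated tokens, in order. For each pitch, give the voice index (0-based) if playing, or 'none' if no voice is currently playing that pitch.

Op 1: note_on(83): voice 0 is free -> assigned | voices=[83 - - -]
Op 2: note_on(69): voice 1 is free -> assigned | voices=[83 69 - -]
Op 3: note_on(86): voice 2 is free -> assigned | voices=[83 69 86 -]
Op 4: note_off(86): free voice 2 | voices=[83 69 - -]
Op 5: note_on(78): voice 2 is free -> assigned | voices=[83 69 78 -]
Op 6: note_off(83): free voice 0 | voices=[- 69 78 -]

Answer: 1 2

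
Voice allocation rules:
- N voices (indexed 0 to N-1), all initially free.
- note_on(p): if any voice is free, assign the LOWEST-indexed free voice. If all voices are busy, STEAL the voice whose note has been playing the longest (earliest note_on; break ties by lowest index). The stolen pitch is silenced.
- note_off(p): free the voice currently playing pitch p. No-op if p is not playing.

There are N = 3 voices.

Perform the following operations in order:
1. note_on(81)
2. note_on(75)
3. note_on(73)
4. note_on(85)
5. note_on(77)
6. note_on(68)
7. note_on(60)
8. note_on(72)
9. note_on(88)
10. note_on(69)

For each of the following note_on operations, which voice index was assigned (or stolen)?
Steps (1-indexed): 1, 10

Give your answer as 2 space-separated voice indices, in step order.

Answer: 0 0

Derivation:
Op 1: note_on(81): voice 0 is free -> assigned | voices=[81 - -]
Op 2: note_on(75): voice 1 is free -> assigned | voices=[81 75 -]
Op 3: note_on(73): voice 2 is free -> assigned | voices=[81 75 73]
Op 4: note_on(85): all voices busy, STEAL voice 0 (pitch 81, oldest) -> assign | voices=[85 75 73]
Op 5: note_on(77): all voices busy, STEAL voice 1 (pitch 75, oldest) -> assign | voices=[85 77 73]
Op 6: note_on(68): all voices busy, STEAL voice 2 (pitch 73, oldest) -> assign | voices=[85 77 68]
Op 7: note_on(60): all voices busy, STEAL voice 0 (pitch 85, oldest) -> assign | voices=[60 77 68]
Op 8: note_on(72): all voices busy, STEAL voice 1 (pitch 77, oldest) -> assign | voices=[60 72 68]
Op 9: note_on(88): all voices busy, STEAL voice 2 (pitch 68, oldest) -> assign | voices=[60 72 88]
Op 10: note_on(69): all voices busy, STEAL voice 0 (pitch 60, oldest) -> assign | voices=[69 72 88]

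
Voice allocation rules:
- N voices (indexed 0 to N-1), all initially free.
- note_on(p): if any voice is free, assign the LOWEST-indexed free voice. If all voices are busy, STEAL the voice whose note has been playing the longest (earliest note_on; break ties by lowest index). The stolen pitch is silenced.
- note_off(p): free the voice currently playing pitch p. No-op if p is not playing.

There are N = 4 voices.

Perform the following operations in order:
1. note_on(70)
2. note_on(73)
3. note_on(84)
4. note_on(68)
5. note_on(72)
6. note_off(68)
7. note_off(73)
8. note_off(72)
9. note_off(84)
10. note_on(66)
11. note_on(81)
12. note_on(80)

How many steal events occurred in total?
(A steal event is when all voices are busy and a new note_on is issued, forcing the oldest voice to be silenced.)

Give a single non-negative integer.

Answer: 1

Derivation:
Op 1: note_on(70): voice 0 is free -> assigned | voices=[70 - - -]
Op 2: note_on(73): voice 1 is free -> assigned | voices=[70 73 - -]
Op 3: note_on(84): voice 2 is free -> assigned | voices=[70 73 84 -]
Op 4: note_on(68): voice 3 is free -> assigned | voices=[70 73 84 68]
Op 5: note_on(72): all voices busy, STEAL voice 0 (pitch 70, oldest) -> assign | voices=[72 73 84 68]
Op 6: note_off(68): free voice 3 | voices=[72 73 84 -]
Op 7: note_off(73): free voice 1 | voices=[72 - 84 -]
Op 8: note_off(72): free voice 0 | voices=[- - 84 -]
Op 9: note_off(84): free voice 2 | voices=[- - - -]
Op 10: note_on(66): voice 0 is free -> assigned | voices=[66 - - -]
Op 11: note_on(81): voice 1 is free -> assigned | voices=[66 81 - -]
Op 12: note_on(80): voice 2 is free -> assigned | voices=[66 81 80 -]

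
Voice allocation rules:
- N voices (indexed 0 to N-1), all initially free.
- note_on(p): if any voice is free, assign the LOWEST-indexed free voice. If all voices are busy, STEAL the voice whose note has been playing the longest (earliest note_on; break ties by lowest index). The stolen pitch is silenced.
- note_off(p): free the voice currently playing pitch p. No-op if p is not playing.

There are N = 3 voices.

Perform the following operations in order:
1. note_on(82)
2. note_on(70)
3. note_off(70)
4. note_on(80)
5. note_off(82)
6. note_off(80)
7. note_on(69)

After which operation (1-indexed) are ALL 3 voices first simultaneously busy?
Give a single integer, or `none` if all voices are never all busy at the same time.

Answer: none

Derivation:
Op 1: note_on(82): voice 0 is free -> assigned | voices=[82 - -]
Op 2: note_on(70): voice 1 is free -> assigned | voices=[82 70 -]
Op 3: note_off(70): free voice 1 | voices=[82 - -]
Op 4: note_on(80): voice 1 is free -> assigned | voices=[82 80 -]
Op 5: note_off(82): free voice 0 | voices=[- 80 -]
Op 6: note_off(80): free voice 1 | voices=[- - -]
Op 7: note_on(69): voice 0 is free -> assigned | voices=[69 - -]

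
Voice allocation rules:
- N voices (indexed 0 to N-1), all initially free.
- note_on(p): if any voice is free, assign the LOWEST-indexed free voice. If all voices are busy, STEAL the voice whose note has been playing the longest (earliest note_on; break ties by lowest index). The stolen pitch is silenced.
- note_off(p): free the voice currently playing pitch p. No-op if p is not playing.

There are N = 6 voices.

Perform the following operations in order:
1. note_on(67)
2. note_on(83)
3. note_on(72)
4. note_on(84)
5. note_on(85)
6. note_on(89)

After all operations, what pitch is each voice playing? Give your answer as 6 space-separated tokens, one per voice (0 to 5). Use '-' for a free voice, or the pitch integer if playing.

Op 1: note_on(67): voice 0 is free -> assigned | voices=[67 - - - - -]
Op 2: note_on(83): voice 1 is free -> assigned | voices=[67 83 - - - -]
Op 3: note_on(72): voice 2 is free -> assigned | voices=[67 83 72 - - -]
Op 4: note_on(84): voice 3 is free -> assigned | voices=[67 83 72 84 - -]
Op 5: note_on(85): voice 4 is free -> assigned | voices=[67 83 72 84 85 -]
Op 6: note_on(89): voice 5 is free -> assigned | voices=[67 83 72 84 85 89]

Answer: 67 83 72 84 85 89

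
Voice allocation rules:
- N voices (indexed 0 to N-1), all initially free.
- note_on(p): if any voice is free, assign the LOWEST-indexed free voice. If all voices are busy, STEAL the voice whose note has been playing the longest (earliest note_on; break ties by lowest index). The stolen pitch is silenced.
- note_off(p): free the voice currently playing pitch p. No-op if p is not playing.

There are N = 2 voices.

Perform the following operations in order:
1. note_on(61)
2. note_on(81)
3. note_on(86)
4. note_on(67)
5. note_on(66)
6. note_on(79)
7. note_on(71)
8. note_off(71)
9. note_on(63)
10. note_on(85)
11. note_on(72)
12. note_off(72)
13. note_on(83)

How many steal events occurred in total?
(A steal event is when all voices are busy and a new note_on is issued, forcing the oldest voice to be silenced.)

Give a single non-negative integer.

Op 1: note_on(61): voice 0 is free -> assigned | voices=[61 -]
Op 2: note_on(81): voice 1 is free -> assigned | voices=[61 81]
Op 3: note_on(86): all voices busy, STEAL voice 0 (pitch 61, oldest) -> assign | voices=[86 81]
Op 4: note_on(67): all voices busy, STEAL voice 1 (pitch 81, oldest) -> assign | voices=[86 67]
Op 5: note_on(66): all voices busy, STEAL voice 0 (pitch 86, oldest) -> assign | voices=[66 67]
Op 6: note_on(79): all voices busy, STEAL voice 1 (pitch 67, oldest) -> assign | voices=[66 79]
Op 7: note_on(71): all voices busy, STEAL voice 0 (pitch 66, oldest) -> assign | voices=[71 79]
Op 8: note_off(71): free voice 0 | voices=[- 79]
Op 9: note_on(63): voice 0 is free -> assigned | voices=[63 79]
Op 10: note_on(85): all voices busy, STEAL voice 1 (pitch 79, oldest) -> assign | voices=[63 85]
Op 11: note_on(72): all voices busy, STEAL voice 0 (pitch 63, oldest) -> assign | voices=[72 85]
Op 12: note_off(72): free voice 0 | voices=[- 85]
Op 13: note_on(83): voice 0 is free -> assigned | voices=[83 85]

Answer: 7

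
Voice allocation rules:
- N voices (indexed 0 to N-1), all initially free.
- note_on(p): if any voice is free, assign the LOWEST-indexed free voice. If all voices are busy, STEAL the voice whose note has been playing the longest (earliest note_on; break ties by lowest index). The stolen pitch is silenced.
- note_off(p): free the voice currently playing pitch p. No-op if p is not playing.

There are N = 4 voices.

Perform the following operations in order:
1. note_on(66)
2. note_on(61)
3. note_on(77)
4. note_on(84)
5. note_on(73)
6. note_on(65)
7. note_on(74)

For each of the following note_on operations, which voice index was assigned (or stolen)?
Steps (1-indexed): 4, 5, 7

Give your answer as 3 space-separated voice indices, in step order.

Answer: 3 0 2

Derivation:
Op 1: note_on(66): voice 0 is free -> assigned | voices=[66 - - -]
Op 2: note_on(61): voice 1 is free -> assigned | voices=[66 61 - -]
Op 3: note_on(77): voice 2 is free -> assigned | voices=[66 61 77 -]
Op 4: note_on(84): voice 3 is free -> assigned | voices=[66 61 77 84]
Op 5: note_on(73): all voices busy, STEAL voice 0 (pitch 66, oldest) -> assign | voices=[73 61 77 84]
Op 6: note_on(65): all voices busy, STEAL voice 1 (pitch 61, oldest) -> assign | voices=[73 65 77 84]
Op 7: note_on(74): all voices busy, STEAL voice 2 (pitch 77, oldest) -> assign | voices=[73 65 74 84]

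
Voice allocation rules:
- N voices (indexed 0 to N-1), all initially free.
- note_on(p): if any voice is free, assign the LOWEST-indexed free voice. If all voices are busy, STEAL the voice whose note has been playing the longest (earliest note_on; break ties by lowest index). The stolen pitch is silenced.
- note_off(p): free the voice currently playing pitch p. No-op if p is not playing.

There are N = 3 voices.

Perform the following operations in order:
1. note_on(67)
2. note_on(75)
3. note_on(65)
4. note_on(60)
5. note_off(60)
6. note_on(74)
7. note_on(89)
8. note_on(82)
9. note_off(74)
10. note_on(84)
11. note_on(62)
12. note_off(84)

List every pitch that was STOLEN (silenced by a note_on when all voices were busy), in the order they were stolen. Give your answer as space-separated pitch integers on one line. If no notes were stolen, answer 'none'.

Op 1: note_on(67): voice 0 is free -> assigned | voices=[67 - -]
Op 2: note_on(75): voice 1 is free -> assigned | voices=[67 75 -]
Op 3: note_on(65): voice 2 is free -> assigned | voices=[67 75 65]
Op 4: note_on(60): all voices busy, STEAL voice 0 (pitch 67, oldest) -> assign | voices=[60 75 65]
Op 5: note_off(60): free voice 0 | voices=[- 75 65]
Op 6: note_on(74): voice 0 is free -> assigned | voices=[74 75 65]
Op 7: note_on(89): all voices busy, STEAL voice 1 (pitch 75, oldest) -> assign | voices=[74 89 65]
Op 8: note_on(82): all voices busy, STEAL voice 2 (pitch 65, oldest) -> assign | voices=[74 89 82]
Op 9: note_off(74): free voice 0 | voices=[- 89 82]
Op 10: note_on(84): voice 0 is free -> assigned | voices=[84 89 82]
Op 11: note_on(62): all voices busy, STEAL voice 1 (pitch 89, oldest) -> assign | voices=[84 62 82]
Op 12: note_off(84): free voice 0 | voices=[- 62 82]

Answer: 67 75 65 89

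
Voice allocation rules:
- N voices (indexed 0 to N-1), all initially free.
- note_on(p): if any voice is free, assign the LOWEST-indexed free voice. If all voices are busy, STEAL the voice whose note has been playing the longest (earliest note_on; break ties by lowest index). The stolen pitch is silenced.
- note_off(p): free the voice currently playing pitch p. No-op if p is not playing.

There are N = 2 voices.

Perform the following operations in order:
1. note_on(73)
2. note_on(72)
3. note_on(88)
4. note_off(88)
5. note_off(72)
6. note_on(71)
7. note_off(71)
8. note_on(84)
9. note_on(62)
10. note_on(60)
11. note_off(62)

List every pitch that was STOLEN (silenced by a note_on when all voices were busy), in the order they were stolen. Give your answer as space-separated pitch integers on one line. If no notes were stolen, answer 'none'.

Op 1: note_on(73): voice 0 is free -> assigned | voices=[73 -]
Op 2: note_on(72): voice 1 is free -> assigned | voices=[73 72]
Op 3: note_on(88): all voices busy, STEAL voice 0 (pitch 73, oldest) -> assign | voices=[88 72]
Op 4: note_off(88): free voice 0 | voices=[- 72]
Op 5: note_off(72): free voice 1 | voices=[- -]
Op 6: note_on(71): voice 0 is free -> assigned | voices=[71 -]
Op 7: note_off(71): free voice 0 | voices=[- -]
Op 8: note_on(84): voice 0 is free -> assigned | voices=[84 -]
Op 9: note_on(62): voice 1 is free -> assigned | voices=[84 62]
Op 10: note_on(60): all voices busy, STEAL voice 0 (pitch 84, oldest) -> assign | voices=[60 62]
Op 11: note_off(62): free voice 1 | voices=[60 -]

Answer: 73 84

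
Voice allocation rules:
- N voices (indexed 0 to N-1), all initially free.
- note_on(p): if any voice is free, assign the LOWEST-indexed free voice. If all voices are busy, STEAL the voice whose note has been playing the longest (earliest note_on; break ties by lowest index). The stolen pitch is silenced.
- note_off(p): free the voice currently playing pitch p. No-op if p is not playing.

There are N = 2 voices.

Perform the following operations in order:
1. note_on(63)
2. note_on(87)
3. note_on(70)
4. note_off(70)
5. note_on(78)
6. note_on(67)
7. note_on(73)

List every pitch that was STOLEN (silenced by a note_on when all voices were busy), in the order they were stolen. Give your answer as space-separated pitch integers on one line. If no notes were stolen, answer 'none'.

Answer: 63 87 78

Derivation:
Op 1: note_on(63): voice 0 is free -> assigned | voices=[63 -]
Op 2: note_on(87): voice 1 is free -> assigned | voices=[63 87]
Op 3: note_on(70): all voices busy, STEAL voice 0 (pitch 63, oldest) -> assign | voices=[70 87]
Op 4: note_off(70): free voice 0 | voices=[- 87]
Op 5: note_on(78): voice 0 is free -> assigned | voices=[78 87]
Op 6: note_on(67): all voices busy, STEAL voice 1 (pitch 87, oldest) -> assign | voices=[78 67]
Op 7: note_on(73): all voices busy, STEAL voice 0 (pitch 78, oldest) -> assign | voices=[73 67]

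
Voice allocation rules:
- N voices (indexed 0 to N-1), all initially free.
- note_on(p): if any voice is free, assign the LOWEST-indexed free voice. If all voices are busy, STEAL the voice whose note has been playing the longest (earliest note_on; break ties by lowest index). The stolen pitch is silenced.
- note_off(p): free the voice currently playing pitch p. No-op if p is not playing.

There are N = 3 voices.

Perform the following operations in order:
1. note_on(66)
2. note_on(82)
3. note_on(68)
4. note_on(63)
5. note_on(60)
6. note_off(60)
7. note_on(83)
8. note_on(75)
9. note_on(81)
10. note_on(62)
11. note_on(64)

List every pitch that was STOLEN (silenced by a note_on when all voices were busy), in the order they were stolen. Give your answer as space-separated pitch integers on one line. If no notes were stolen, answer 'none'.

Answer: 66 82 68 63 83 75

Derivation:
Op 1: note_on(66): voice 0 is free -> assigned | voices=[66 - -]
Op 2: note_on(82): voice 1 is free -> assigned | voices=[66 82 -]
Op 3: note_on(68): voice 2 is free -> assigned | voices=[66 82 68]
Op 4: note_on(63): all voices busy, STEAL voice 0 (pitch 66, oldest) -> assign | voices=[63 82 68]
Op 5: note_on(60): all voices busy, STEAL voice 1 (pitch 82, oldest) -> assign | voices=[63 60 68]
Op 6: note_off(60): free voice 1 | voices=[63 - 68]
Op 7: note_on(83): voice 1 is free -> assigned | voices=[63 83 68]
Op 8: note_on(75): all voices busy, STEAL voice 2 (pitch 68, oldest) -> assign | voices=[63 83 75]
Op 9: note_on(81): all voices busy, STEAL voice 0 (pitch 63, oldest) -> assign | voices=[81 83 75]
Op 10: note_on(62): all voices busy, STEAL voice 1 (pitch 83, oldest) -> assign | voices=[81 62 75]
Op 11: note_on(64): all voices busy, STEAL voice 2 (pitch 75, oldest) -> assign | voices=[81 62 64]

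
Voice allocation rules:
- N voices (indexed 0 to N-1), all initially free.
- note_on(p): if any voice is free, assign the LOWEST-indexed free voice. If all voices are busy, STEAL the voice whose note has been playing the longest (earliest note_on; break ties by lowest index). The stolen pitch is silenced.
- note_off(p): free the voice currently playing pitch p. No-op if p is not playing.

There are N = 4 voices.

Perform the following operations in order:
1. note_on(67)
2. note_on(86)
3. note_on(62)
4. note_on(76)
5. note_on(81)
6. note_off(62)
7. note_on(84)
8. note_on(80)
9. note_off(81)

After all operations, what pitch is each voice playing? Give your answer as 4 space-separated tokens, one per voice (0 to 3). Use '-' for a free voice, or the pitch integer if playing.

Answer: - 80 84 76

Derivation:
Op 1: note_on(67): voice 0 is free -> assigned | voices=[67 - - -]
Op 2: note_on(86): voice 1 is free -> assigned | voices=[67 86 - -]
Op 3: note_on(62): voice 2 is free -> assigned | voices=[67 86 62 -]
Op 4: note_on(76): voice 3 is free -> assigned | voices=[67 86 62 76]
Op 5: note_on(81): all voices busy, STEAL voice 0 (pitch 67, oldest) -> assign | voices=[81 86 62 76]
Op 6: note_off(62): free voice 2 | voices=[81 86 - 76]
Op 7: note_on(84): voice 2 is free -> assigned | voices=[81 86 84 76]
Op 8: note_on(80): all voices busy, STEAL voice 1 (pitch 86, oldest) -> assign | voices=[81 80 84 76]
Op 9: note_off(81): free voice 0 | voices=[- 80 84 76]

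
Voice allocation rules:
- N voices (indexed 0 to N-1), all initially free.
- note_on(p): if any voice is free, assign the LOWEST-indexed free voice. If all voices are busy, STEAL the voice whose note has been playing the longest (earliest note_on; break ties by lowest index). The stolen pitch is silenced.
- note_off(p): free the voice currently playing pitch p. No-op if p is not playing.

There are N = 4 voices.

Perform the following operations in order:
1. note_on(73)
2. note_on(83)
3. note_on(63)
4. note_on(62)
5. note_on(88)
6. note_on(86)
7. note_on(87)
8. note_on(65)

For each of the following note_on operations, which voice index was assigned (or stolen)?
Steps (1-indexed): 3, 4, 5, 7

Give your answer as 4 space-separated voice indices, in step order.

Answer: 2 3 0 2

Derivation:
Op 1: note_on(73): voice 0 is free -> assigned | voices=[73 - - -]
Op 2: note_on(83): voice 1 is free -> assigned | voices=[73 83 - -]
Op 3: note_on(63): voice 2 is free -> assigned | voices=[73 83 63 -]
Op 4: note_on(62): voice 3 is free -> assigned | voices=[73 83 63 62]
Op 5: note_on(88): all voices busy, STEAL voice 0 (pitch 73, oldest) -> assign | voices=[88 83 63 62]
Op 6: note_on(86): all voices busy, STEAL voice 1 (pitch 83, oldest) -> assign | voices=[88 86 63 62]
Op 7: note_on(87): all voices busy, STEAL voice 2 (pitch 63, oldest) -> assign | voices=[88 86 87 62]
Op 8: note_on(65): all voices busy, STEAL voice 3 (pitch 62, oldest) -> assign | voices=[88 86 87 65]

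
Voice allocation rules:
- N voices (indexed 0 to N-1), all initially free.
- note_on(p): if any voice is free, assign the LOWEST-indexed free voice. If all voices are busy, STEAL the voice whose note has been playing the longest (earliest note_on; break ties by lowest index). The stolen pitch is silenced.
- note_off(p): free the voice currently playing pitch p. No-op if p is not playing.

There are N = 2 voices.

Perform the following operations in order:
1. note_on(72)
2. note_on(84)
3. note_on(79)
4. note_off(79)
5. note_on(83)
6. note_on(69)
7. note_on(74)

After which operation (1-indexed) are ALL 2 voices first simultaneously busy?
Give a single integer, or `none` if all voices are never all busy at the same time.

Answer: 2

Derivation:
Op 1: note_on(72): voice 0 is free -> assigned | voices=[72 -]
Op 2: note_on(84): voice 1 is free -> assigned | voices=[72 84]
Op 3: note_on(79): all voices busy, STEAL voice 0 (pitch 72, oldest) -> assign | voices=[79 84]
Op 4: note_off(79): free voice 0 | voices=[- 84]
Op 5: note_on(83): voice 0 is free -> assigned | voices=[83 84]
Op 6: note_on(69): all voices busy, STEAL voice 1 (pitch 84, oldest) -> assign | voices=[83 69]
Op 7: note_on(74): all voices busy, STEAL voice 0 (pitch 83, oldest) -> assign | voices=[74 69]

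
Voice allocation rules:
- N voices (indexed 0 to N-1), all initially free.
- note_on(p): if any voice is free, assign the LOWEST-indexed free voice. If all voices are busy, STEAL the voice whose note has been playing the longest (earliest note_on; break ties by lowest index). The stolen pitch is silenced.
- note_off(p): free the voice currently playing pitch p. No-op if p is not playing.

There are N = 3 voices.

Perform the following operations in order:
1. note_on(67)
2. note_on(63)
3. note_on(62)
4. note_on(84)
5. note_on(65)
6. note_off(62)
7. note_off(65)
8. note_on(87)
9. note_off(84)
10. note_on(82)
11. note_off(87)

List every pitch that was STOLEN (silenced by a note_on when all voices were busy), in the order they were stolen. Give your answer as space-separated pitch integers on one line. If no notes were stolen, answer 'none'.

Op 1: note_on(67): voice 0 is free -> assigned | voices=[67 - -]
Op 2: note_on(63): voice 1 is free -> assigned | voices=[67 63 -]
Op 3: note_on(62): voice 2 is free -> assigned | voices=[67 63 62]
Op 4: note_on(84): all voices busy, STEAL voice 0 (pitch 67, oldest) -> assign | voices=[84 63 62]
Op 5: note_on(65): all voices busy, STEAL voice 1 (pitch 63, oldest) -> assign | voices=[84 65 62]
Op 6: note_off(62): free voice 2 | voices=[84 65 -]
Op 7: note_off(65): free voice 1 | voices=[84 - -]
Op 8: note_on(87): voice 1 is free -> assigned | voices=[84 87 -]
Op 9: note_off(84): free voice 0 | voices=[- 87 -]
Op 10: note_on(82): voice 0 is free -> assigned | voices=[82 87 -]
Op 11: note_off(87): free voice 1 | voices=[82 - -]

Answer: 67 63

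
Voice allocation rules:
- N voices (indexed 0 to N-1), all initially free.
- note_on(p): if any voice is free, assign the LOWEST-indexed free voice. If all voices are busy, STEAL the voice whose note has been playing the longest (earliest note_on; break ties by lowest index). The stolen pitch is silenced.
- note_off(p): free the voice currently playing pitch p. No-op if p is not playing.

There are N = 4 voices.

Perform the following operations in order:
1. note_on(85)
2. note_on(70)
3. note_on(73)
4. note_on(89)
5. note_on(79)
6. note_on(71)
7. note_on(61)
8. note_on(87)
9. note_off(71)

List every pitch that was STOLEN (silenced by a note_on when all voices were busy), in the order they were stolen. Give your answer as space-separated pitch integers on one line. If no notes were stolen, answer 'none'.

Answer: 85 70 73 89

Derivation:
Op 1: note_on(85): voice 0 is free -> assigned | voices=[85 - - -]
Op 2: note_on(70): voice 1 is free -> assigned | voices=[85 70 - -]
Op 3: note_on(73): voice 2 is free -> assigned | voices=[85 70 73 -]
Op 4: note_on(89): voice 3 is free -> assigned | voices=[85 70 73 89]
Op 5: note_on(79): all voices busy, STEAL voice 0 (pitch 85, oldest) -> assign | voices=[79 70 73 89]
Op 6: note_on(71): all voices busy, STEAL voice 1 (pitch 70, oldest) -> assign | voices=[79 71 73 89]
Op 7: note_on(61): all voices busy, STEAL voice 2 (pitch 73, oldest) -> assign | voices=[79 71 61 89]
Op 8: note_on(87): all voices busy, STEAL voice 3 (pitch 89, oldest) -> assign | voices=[79 71 61 87]
Op 9: note_off(71): free voice 1 | voices=[79 - 61 87]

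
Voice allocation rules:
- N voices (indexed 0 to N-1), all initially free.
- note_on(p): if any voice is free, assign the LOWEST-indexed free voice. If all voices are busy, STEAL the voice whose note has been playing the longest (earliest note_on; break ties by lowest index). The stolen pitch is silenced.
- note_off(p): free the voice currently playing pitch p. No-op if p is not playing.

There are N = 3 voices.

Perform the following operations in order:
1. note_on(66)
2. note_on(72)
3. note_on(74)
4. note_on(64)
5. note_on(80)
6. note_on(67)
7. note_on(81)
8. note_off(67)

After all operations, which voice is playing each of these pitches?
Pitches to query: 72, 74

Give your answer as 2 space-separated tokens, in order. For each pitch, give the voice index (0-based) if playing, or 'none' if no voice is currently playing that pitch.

Answer: none none

Derivation:
Op 1: note_on(66): voice 0 is free -> assigned | voices=[66 - -]
Op 2: note_on(72): voice 1 is free -> assigned | voices=[66 72 -]
Op 3: note_on(74): voice 2 is free -> assigned | voices=[66 72 74]
Op 4: note_on(64): all voices busy, STEAL voice 0 (pitch 66, oldest) -> assign | voices=[64 72 74]
Op 5: note_on(80): all voices busy, STEAL voice 1 (pitch 72, oldest) -> assign | voices=[64 80 74]
Op 6: note_on(67): all voices busy, STEAL voice 2 (pitch 74, oldest) -> assign | voices=[64 80 67]
Op 7: note_on(81): all voices busy, STEAL voice 0 (pitch 64, oldest) -> assign | voices=[81 80 67]
Op 8: note_off(67): free voice 2 | voices=[81 80 -]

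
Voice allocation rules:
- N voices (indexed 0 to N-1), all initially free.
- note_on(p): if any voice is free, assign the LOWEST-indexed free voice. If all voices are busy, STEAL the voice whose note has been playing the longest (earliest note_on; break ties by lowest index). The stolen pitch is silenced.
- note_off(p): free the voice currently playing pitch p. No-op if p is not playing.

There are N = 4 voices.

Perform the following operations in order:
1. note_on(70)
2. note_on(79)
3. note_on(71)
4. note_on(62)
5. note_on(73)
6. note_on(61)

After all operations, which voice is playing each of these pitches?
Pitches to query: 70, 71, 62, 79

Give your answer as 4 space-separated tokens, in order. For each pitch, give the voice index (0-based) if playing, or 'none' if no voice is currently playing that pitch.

Op 1: note_on(70): voice 0 is free -> assigned | voices=[70 - - -]
Op 2: note_on(79): voice 1 is free -> assigned | voices=[70 79 - -]
Op 3: note_on(71): voice 2 is free -> assigned | voices=[70 79 71 -]
Op 4: note_on(62): voice 3 is free -> assigned | voices=[70 79 71 62]
Op 5: note_on(73): all voices busy, STEAL voice 0 (pitch 70, oldest) -> assign | voices=[73 79 71 62]
Op 6: note_on(61): all voices busy, STEAL voice 1 (pitch 79, oldest) -> assign | voices=[73 61 71 62]

Answer: none 2 3 none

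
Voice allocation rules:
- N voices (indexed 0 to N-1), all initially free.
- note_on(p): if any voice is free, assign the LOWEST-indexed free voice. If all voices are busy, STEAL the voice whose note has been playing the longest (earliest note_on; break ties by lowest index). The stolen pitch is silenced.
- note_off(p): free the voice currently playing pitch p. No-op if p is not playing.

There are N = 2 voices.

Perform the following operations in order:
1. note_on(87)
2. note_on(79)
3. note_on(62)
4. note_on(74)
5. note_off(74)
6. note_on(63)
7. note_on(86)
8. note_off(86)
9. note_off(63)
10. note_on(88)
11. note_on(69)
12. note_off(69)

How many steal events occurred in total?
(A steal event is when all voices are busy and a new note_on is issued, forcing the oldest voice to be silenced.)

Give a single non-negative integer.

Op 1: note_on(87): voice 0 is free -> assigned | voices=[87 -]
Op 2: note_on(79): voice 1 is free -> assigned | voices=[87 79]
Op 3: note_on(62): all voices busy, STEAL voice 0 (pitch 87, oldest) -> assign | voices=[62 79]
Op 4: note_on(74): all voices busy, STEAL voice 1 (pitch 79, oldest) -> assign | voices=[62 74]
Op 5: note_off(74): free voice 1 | voices=[62 -]
Op 6: note_on(63): voice 1 is free -> assigned | voices=[62 63]
Op 7: note_on(86): all voices busy, STEAL voice 0 (pitch 62, oldest) -> assign | voices=[86 63]
Op 8: note_off(86): free voice 0 | voices=[- 63]
Op 9: note_off(63): free voice 1 | voices=[- -]
Op 10: note_on(88): voice 0 is free -> assigned | voices=[88 -]
Op 11: note_on(69): voice 1 is free -> assigned | voices=[88 69]
Op 12: note_off(69): free voice 1 | voices=[88 -]

Answer: 3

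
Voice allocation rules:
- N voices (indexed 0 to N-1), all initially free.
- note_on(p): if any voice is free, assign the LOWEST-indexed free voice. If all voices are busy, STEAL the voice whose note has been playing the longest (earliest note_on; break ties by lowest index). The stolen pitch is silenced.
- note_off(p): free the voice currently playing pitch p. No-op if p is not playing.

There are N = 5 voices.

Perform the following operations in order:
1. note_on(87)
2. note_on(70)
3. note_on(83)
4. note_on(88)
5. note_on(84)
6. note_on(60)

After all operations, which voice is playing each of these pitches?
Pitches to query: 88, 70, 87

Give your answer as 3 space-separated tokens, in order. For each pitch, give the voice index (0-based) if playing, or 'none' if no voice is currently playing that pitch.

Op 1: note_on(87): voice 0 is free -> assigned | voices=[87 - - - -]
Op 2: note_on(70): voice 1 is free -> assigned | voices=[87 70 - - -]
Op 3: note_on(83): voice 2 is free -> assigned | voices=[87 70 83 - -]
Op 4: note_on(88): voice 3 is free -> assigned | voices=[87 70 83 88 -]
Op 5: note_on(84): voice 4 is free -> assigned | voices=[87 70 83 88 84]
Op 6: note_on(60): all voices busy, STEAL voice 0 (pitch 87, oldest) -> assign | voices=[60 70 83 88 84]

Answer: 3 1 none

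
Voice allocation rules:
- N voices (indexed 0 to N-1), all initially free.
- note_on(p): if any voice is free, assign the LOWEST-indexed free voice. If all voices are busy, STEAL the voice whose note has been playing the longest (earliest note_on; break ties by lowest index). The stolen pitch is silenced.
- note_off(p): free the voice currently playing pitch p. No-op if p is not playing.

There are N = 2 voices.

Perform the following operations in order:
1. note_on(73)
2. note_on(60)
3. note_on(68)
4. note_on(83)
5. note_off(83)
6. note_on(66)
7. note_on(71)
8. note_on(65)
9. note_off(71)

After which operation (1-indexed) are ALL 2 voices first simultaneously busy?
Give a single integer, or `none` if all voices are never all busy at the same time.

Op 1: note_on(73): voice 0 is free -> assigned | voices=[73 -]
Op 2: note_on(60): voice 1 is free -> assigned | voices=[73 60]
Op 3: note_on(68): all voices busy, STEAL voice 0 (pitch 73, oldest) -> assign | voices=[68 60]
Op 4: note_on(83): all voices busy, STEAL voice 1 (pitch 60, oldest) -> assign | voices=[68 83]
Op 5: note_off(83): free voice 1 | voices=[68 -]
Op 6: note_on(66): voice 1 is free -> assigned | voices=[68 66]
Op 7: note_on(71): all voices busy, STEAL voice 0 (pitch 68, oldest) -> assign | voices=[71 66]
Op 8: note_on(65): all voices busy, STEAL voice 1 (pitch 66, oldest) -> assign | voices=[71 65]
Op 9: note_off(71): free voice 0 | voices=[- 65]

Answer: 2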